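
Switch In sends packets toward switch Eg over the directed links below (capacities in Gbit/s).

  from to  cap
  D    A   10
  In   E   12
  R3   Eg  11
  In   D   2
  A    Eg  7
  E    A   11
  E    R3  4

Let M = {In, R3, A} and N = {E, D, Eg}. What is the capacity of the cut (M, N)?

Edges leaving {In, R3, A}: In→E (12), In→D (2), R3→Eg (11), A→Eg (7).
Cut capacity = 12 + 2 + 11 + 7 = 32.

32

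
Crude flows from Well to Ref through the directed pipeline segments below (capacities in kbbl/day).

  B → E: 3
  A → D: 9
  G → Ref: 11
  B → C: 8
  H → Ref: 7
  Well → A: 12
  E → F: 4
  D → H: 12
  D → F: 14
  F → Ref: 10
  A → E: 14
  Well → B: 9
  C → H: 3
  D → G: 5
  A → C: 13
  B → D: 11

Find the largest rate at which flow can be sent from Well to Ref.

Augment Well→A→C→H→Ref: bottleneck 3, flow now 3.
Augment Well→A→D→F→Ref: bottleneck 9, flow now 12.
Augment Well→B→D→F→Ref: bottleneck 1, flow now 13.
Augment Well→B→D→G→Ref: bottleneck 5, flow now 18.
Augment Well→B→D→H→Ref: bottleneck 3, flow now 21.
No augmenting path remains; maximum flow = 21.
In the residual graph, reachable from Well: {Well}.
Min-cut edges: Well→A (12), Well→B (9); capacity 12 + 9 = 21.
This cut is saturated, so no flow can exceed 21.

21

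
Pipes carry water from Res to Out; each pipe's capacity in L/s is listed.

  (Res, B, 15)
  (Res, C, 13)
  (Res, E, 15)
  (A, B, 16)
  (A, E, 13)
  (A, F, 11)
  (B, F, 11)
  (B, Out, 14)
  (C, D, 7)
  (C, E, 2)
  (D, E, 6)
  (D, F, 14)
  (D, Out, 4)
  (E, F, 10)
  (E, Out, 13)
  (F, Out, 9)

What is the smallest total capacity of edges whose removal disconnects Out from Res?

39

Augment Res→B→Out: bottleneck 14, flow now 14.
Augment Res→E→Out: bottleneck 13, flow now 27.
Augment Res→B→F→Out: bottleneck 1, flow now 28.
Augment Res→C→D→Out: bottleneck 4, flow now 32.
Augment Res→E→F→Out: bottleneck 2, flow now 34.
Augment Res→C→D→F→Out: bottleneck 3, flow now 37.
Augment Res→C→E→F→Out: bottleneck 2, flow now 39.
No augmenting path remains; maximum flow = 39.
By max-flow min-cut, the minimum cut capacity equals the max flow.
In the residual graph, reachable from Res: {Res, C}.
Min-cut edges: Res→B (15), Res→E (15), C→D (7), C→E (2); capacity 15 + 15 + 7 + 2 = 39.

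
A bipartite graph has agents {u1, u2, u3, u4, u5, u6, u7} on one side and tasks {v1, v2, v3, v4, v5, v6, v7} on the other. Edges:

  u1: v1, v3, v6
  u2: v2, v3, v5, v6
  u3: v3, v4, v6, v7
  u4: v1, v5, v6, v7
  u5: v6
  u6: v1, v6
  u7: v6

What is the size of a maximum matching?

6

Unit-capacity flow: source→left, listed edges, right→sink; max matching = max flow.
Augmenting path u1→v1 (+1); matched 1.
Augmenting path u2→v2 (+1); matched 2.
Augmenting path u3→v3 (+1); matched 3.
Augmenting path u4→v5 (+1); matched 4.
Augmenting path u5→v6 (+1); matched 5.
Augmenting path u6→v1→u1→v3→u3→v4 (+1); matched 6.
No augmenting path remains; maximum matching = 6.
König certificate: {u1, u2, u3, u4, u6, v6} is a vertex cover of size 6 (every listed pair touches it), so no matching can be larger.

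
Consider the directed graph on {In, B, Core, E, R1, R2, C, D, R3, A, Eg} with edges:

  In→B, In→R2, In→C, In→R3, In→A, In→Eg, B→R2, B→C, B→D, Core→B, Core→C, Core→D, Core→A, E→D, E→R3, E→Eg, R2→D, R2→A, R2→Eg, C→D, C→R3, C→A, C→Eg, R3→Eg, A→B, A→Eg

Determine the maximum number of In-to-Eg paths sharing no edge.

5

Assign every edge capacity 1; by Menger, the answer equals the max flow.
Path In→Eg (+1); total 1.
Path In→R2→Eg (+1); total 2.
Path In→C→Eg (+1); total 3.
Path In→R3→Eg (+1); total 4.
Path In→A→Eg (+1); total 5.
No residual In→Eg path; max flow = 5.
Certifying cut of size 5: {A→Eg, C→Eg, In→Eg, R2→Eg, R3→Eg}.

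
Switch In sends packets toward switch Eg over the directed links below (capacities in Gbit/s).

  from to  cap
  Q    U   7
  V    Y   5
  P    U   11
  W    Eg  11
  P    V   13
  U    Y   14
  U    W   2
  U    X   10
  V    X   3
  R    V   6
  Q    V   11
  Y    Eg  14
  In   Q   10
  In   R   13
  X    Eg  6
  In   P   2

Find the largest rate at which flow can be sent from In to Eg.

17

Augment In→P→U→W→Eg: bottleneck 2, flow now 2.
Augment In→Q→U→X→Eg: bottleneck 6, flow now 8.
Augment In→Q→U→Y→Eg: bottleneck 1, flow now 9.
Augment In→Q→V→Y→Eg: bottleneck 3, flow now 12.
Augment In→R→V→Y→Eg: bottleneck 2, flow now 14.
Augment In→R→V→X→U→Y→Eg: bottleneck 3, flow now 17. (uses reverse residual edge)
No augmenting path remains; maximum flow = 17.
In the residual graph, reachable from In: {In, Q, R, V}.
Min-cut edges: In→P (2), Q→U (7), V→X (3), V→Y (5); capacity 2 + 7 + 3 + 5 = 17.
This cut is saturated, so no flow can exceed 17.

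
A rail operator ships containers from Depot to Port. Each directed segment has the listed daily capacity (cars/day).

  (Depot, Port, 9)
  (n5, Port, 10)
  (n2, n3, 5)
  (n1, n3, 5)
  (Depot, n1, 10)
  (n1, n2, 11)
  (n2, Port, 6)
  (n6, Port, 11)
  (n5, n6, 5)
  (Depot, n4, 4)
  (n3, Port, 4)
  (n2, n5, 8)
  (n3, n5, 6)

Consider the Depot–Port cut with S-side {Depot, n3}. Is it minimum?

Given cut capacity: 10 + 4 + 9 + 6 + 4 = 33.
Augment Depot→Port: bottleneck 9, flow now 9.
Augment Depot→n1→n2→Port: bottleneck 6, flow now 15.
Augment Depot→n1→n3→Port: bottleneck 4, flow now 19.
No augmenting path remains; maximum flow = 19.
In the residual graph, reachable from Depot: {Depot, n4}.
Min-cut edges: Depot→n1 (10), Depot→Port (9); capacity 10 + 9 = 19.
Cut capacity 33 exceeds the max flow 19, so it is not minimum.

No — its capacity is 33, but the minimum cut has capacity 19.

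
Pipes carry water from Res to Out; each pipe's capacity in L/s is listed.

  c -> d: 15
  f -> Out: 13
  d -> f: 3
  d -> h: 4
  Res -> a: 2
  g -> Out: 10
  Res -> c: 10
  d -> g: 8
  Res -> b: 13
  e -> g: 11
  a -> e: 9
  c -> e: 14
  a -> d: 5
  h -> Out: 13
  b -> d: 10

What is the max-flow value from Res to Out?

17

Augment Res→a→d→f→Out: bottleneck 2, flow now 2.
Augment Res→b→d→f→Out: bottleneck 1, flow now 3.
Augment Res→b→d→g→Out: bottleneck 8, flow now 11.
Augment Res→b→d→h→Out: bottleneck 1, flow now 12.
Augment Res→c→d→h→Out: bottleneck 3, flow now 15.
Augment Res→c→e→g→Out: bottleneck 2, flow now 17.
No augmenting path remains; maximum flow = 17.
In the residual graph, reachable from Res: {Res, a, b, c, d, e, g}.
Min-cut edges: d→f (3), d→h (4), g→Out (10); capacity 3 + 4 + 10 = 17.
This cut is saturated, so no flow can exceed 17.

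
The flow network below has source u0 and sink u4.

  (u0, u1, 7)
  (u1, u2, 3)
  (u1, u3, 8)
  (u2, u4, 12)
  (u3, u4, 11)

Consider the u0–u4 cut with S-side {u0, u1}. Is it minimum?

Given cut capacity: 3 + 8 = 11.
Augment u0→u1→u2→u4: bottleneck 3, flow now 3.
Augment u0→u1→u3→u4: bottleneck 4, flow now 7.
No augmenting path remains; maximum flow = 7.
In the residual graph, reachable from u0: {u0}.
Min-cut edges: u0→u1 (7); capacity 7 = 7.
Cut capacity 11 exceeds the max flow 7, so it is not minimum.

No — its capacity is 11, but the minimum cut has capacity 7.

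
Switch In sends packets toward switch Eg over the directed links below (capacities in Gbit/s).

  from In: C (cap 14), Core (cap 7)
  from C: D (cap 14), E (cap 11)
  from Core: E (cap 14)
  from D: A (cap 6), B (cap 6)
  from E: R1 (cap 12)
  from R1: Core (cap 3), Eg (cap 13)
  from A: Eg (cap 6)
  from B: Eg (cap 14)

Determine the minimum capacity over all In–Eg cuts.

21

Augment In→C→D→A→Eg: bottleneck 6, flow now 6.
Augment In→C→D→B→Eg: bottleneck 6, flow now 12.
Augment In→C→E→R1→Eg: bottleneck 2, flow now 14.
Augment In→Core→E→R1→Eg: bottleneck 7, flow now 21.
No augmenting path remains; maximum flow = 21.
By max-flow min-cut, the minimum cut capacity equals the max flow.
In the residual graph, reachable from In: {In}.
Min-cut edges: In→C (14), In→Core (7); capacity 14 + 7 = 21.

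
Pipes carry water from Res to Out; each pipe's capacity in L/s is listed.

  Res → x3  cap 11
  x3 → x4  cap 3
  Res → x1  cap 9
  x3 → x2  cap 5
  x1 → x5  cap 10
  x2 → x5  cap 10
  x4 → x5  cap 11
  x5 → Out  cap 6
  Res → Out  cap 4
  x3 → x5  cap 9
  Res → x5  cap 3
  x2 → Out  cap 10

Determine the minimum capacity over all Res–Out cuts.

Augment Res→Out: bottleneck 4, flow now 4.
Augment Res→x5→Out: bottleneck 3, flow now 7.
Augment Res→x1→x5→Out: bottleneck 3, flow now 10.
Augment Res→x3→x2→Out: bottleneck 5, flow now 15.
No augmenting path remains; maximum flow = 15.
By max-flow min-cut, the minimum cut capacity equals the max flow.
In the residual graph, reachable from Res: {Res, x1, x3, x4, x5}.
Min-cut edges: Res→Out (4), x3→x2 (5), x5→Out (6); capacity 4 + 5 + 6 = 15.

15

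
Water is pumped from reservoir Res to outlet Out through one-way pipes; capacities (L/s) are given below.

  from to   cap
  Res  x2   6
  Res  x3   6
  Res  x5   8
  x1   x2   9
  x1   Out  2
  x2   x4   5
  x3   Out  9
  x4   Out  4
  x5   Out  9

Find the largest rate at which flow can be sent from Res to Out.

18

Augment Res→x3→Out: bottleneck 6, flow now 6.
Augment Res→x5→Out: bottleneck 8, flow now 14.
Augment Res→x2→x4→Out: bottleneck 4, flow now 18.
No augmenting path remains; maximum flow = 18.
In the residual graph, reachable from Res: {Res, x2, x4}.
Min-cut edges: Res→x3 (6), Res→x5 (8), x4→Out (4); capacity 6 + 8 + 4 = 18.
This cut is saturated, so no flow can exceed 18.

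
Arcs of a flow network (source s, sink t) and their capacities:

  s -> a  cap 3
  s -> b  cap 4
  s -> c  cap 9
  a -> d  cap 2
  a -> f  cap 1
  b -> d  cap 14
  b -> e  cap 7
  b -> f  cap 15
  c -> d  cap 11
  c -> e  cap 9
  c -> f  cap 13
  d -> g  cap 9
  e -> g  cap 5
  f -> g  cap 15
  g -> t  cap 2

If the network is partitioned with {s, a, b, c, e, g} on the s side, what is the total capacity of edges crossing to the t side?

Edges leaving {s, a, b, c, e, g}: a→d (2), a→f (1), b→d (14), b→f (15), c→d (11), c→f (13), g→t (2).
Cut capacity = 2 + 1 + 14 + 15 + 11 + 13 + 2 = 58.

58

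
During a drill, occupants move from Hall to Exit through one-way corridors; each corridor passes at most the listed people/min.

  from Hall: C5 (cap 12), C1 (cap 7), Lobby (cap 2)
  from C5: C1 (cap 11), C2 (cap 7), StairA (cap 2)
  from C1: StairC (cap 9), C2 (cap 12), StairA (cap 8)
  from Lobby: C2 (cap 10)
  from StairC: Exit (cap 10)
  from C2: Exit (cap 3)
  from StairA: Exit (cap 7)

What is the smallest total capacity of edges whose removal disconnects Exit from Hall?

19

Augment Hall→C5→C2→Exit: bottleneck 3, flow now 3.
Augment Hall→C5→StairA→Exit: bottleneck 2, flow now 5.
Augment Hall→C1→StairC→Exit: bottleneck 7, flow now 12.
Augment Hall→C5→C1→StairC→Exit: bottleneck 2, flow now 14.
Augment Hall→C5→C1→StairA→Exit: bottleneck 5, flow now 19.
No augmenting path remains; maximum flow = 19.
By max-flow min-cut, the minimum cut capacity equals the max flow.
In the residual graph, reachable from Hall: {Hall, C5, C1, Lobby, C2, StairA}.
Min-cut edges: C1→StairC (9), C2→Exit (3), StairA→Exit (7); capacity 9 + 3 + 7 = 19.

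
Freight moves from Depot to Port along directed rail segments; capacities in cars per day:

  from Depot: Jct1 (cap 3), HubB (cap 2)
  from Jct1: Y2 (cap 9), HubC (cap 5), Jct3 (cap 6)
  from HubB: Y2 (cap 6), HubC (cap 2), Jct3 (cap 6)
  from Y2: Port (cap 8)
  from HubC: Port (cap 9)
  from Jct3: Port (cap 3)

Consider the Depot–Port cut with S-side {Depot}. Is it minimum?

Given cut capacity: 3 + 2 = 5.
Augment Depot→Jct1→Y2→Port: bottleneck 3, flow now 3.
Augment Depot→HubB→Y2→Port: bottleneck 2, flow now 5.
No augmenting path remains; maximum flow = 5.
Cut capacity 5 equals the max flow, so it is a minimum cut.

Yes — it is a minimum cut (capacity 5).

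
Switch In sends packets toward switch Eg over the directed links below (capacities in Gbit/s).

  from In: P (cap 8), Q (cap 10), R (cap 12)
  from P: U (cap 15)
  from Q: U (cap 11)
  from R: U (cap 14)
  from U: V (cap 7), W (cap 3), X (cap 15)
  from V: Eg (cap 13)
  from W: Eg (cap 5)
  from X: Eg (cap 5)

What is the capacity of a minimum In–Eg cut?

15

Augment In→P→U→V→Eg: bottleneck 7, flow now 7.
Augment In→P→U→W→Eg: bottleneck 1, flow now 8.
Augment In→Q→U→W→Eg: bottleneck 2, flow now 10.
Augment In→Q→U→X→Eg: bottleneck 5, flow now 15.
No augmenting path remains; maximum flow = 15.
By max-flow min-cut, the minimum cut capacity equals the max flow.
In the residual graph, reachable from In: {In, P, Q, R, U, X}.
Min-cut edges: U→V (7), U→W (3), X→Eg (5); capacity 7 + 3 + 5 = 15.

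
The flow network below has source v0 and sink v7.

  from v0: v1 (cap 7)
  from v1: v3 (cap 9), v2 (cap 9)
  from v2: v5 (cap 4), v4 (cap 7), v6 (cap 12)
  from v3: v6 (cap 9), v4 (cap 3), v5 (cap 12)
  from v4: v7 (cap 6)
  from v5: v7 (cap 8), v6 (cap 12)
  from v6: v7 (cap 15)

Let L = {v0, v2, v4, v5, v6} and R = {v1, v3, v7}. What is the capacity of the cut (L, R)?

Edges leaving {v0, v2, v4, v5, v6}: v0→v1 (7), v4→v7 (6), v5→v7 (8), v6→v7 (15).
Cut capacity = 7 + 6 + 8 + 15 = 36.

36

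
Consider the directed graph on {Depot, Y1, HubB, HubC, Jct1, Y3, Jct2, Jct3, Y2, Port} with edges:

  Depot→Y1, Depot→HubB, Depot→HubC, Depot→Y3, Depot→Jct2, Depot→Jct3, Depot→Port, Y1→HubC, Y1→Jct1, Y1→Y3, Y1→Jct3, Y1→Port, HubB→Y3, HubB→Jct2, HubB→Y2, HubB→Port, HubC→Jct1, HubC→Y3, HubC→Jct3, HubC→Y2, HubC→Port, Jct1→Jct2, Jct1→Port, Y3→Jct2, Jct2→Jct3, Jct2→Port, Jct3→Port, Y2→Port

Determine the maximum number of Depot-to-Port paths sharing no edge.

Assign every edge capacity 1; by Menger, the answer equals the max flow.
Path Depot→Port (+1); total 1.
Path Depot→Y1→Port (+1); total 2.
Path Depot→HubB→Port (+1); total 3.
Path Depot→HubC→Port (+1); total 4.
Path Depot→Jct2→Port (+1); total 5.
Path Depot→Jct3→Port (+1); total 6.
No residual Depot→Port path; max flow = 6.
Certifying cut of size 6: {Depot→HubB, Depot→HubC, Depot→Port, Depot→Y1, Jct2→Port, Jct3→Port}.

6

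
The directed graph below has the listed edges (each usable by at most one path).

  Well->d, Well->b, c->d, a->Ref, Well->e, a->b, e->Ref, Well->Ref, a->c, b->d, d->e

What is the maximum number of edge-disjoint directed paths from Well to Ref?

2

Assign every edge capacity 1; by Menger, the answer equals the max flow.
Path Well→Ref (+1); total 1.
Path Well→e→Ref (+1); total 2.
No residual Well→Ref path; max flow = 2.
Certifying cut of size 2: {Well→Ref, e→Ref}.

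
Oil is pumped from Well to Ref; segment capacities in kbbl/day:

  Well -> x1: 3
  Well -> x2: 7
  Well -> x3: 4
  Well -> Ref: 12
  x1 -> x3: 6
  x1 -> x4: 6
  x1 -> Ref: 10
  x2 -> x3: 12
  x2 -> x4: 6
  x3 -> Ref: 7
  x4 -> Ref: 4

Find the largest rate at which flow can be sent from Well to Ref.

26

Augment Well→Ref: bottleneck 12, flow now 12.
Augment Well→x1→Ref: bottleneck 3, flow now 15.
Augment Well→x3→Ref: bottleneck 4, flow now 19.
Augment Well→x2→x3→Ref: bottleneck 3, flow now 22.
Augment Well→x2→x4→Ref: bottleneck 4, flow now 26.
No augmenting path remains; maximum flow = 26.
In the residual graph, reachable from Well: {Well}.
Min-cut edges: Well→x1 (3), Well→x2 (7), Well→x3 (4), Well→Ref (12); capacity 3 + 7 + 4 + 12 = 26.
This cut is saturated, so no flow can exceed 26.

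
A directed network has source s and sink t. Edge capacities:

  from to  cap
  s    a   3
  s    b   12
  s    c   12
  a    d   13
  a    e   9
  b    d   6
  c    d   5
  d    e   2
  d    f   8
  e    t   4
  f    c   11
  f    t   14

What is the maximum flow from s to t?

12

Augment s→a→e→t: bottleneck 3, flow now 3.
Augment s→b→d→e→t: bottleneck 1, flow now 4.
Augment s→b→d→f→t: bottleneck 5, flow now 9.
Augment s→c→d→f→t: bottleneck 3, flow now 12.
No augmenting path remains; maximum flow = 12.
In the residual graph, reachable from s: {s, a, b, c, d, e}.
Min-cut edges: d→f (8), e→t (4); capacity 8 + 4 = 12.
This cut is saturated, so no flow can exceed 12.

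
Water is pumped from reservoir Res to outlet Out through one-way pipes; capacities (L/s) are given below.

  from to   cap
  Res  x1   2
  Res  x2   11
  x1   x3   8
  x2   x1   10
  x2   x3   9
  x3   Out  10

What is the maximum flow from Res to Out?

Augment Res→x1→x3→Out: bottleneck 2, flow now 2.
Augment Res→x2→x3→Out: bottleneck 8, flow now 10.
No augmenting path remains; maximum flow = 10.
In the residual graph, reachable from Res: {Res, x1, x2, x3}.
Min-cut edges: x3→Out (10); capacity 10 = 10.
This cut is saturated, so no flow can exceed 10.

10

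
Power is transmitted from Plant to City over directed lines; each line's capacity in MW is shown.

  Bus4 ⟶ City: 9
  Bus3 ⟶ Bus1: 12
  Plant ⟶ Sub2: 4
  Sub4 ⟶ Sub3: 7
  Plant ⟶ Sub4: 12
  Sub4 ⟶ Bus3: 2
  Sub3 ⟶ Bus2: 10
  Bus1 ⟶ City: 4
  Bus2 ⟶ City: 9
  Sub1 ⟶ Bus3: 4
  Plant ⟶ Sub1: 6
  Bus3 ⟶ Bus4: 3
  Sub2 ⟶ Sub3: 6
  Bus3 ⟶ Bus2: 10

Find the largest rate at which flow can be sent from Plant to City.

Augment Plant→Sub4→Bus3→Bus4→City: bottleneck 2, flow now 2.
Augment Plant→Sub4→Sub3→Bus2→City: bottleneck 7, flow now 9.
Augment Plant→Sub2→Sub3→Bus2→City: bottleneck 2, flow now 11.
Augment Plant→Sub1→Bus3→Bus4→City: bottleneck 1, flow now 12.
Augment Plant→Sub1→Bus3→Bus1→City: bottleneck 3, flow now 15.
No augmenting path remains; maximum flow = 15.
In the residual graph, reachable from Plant: {Plant, Sub4, Sub2, Sub1, Sub3, Bus2}.
Min-cut edges: Sub4→Bus3 (2), Sub1→Bus3 (4), Bus2→City (9); capacity 2 + 4 + 9 = 15.
This cut is saturated, so no flow can exceed 15.

15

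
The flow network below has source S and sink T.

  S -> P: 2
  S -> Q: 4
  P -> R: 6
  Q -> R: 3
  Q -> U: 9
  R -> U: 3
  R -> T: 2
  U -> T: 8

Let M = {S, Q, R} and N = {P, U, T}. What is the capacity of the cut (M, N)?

Edges leaving {S, Q, R}: S→P (2), Q→U (9), R→U (3), R→T (2).
Cut capacity = 2 + 9 + 3 + 2 = 16.

16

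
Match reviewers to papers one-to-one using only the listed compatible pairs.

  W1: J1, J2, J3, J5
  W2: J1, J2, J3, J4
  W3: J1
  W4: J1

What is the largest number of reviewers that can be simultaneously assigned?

3

Unit-capacity flow: source→left, listed edges, right→sink; max matching = max flow.
Augmenting path W1→J1 (+1); matched 1.
Augmenting path W2→J2 (+1); matched 2.
Augmenting path W3→J1→W1→J3 (+1); matched 3.
No augmenting path remains; maximum matching = 3.
König certificate: {W1, W2, J1} is a vertex cover of size 3 (every listed pair touches it), so no matching can be larger.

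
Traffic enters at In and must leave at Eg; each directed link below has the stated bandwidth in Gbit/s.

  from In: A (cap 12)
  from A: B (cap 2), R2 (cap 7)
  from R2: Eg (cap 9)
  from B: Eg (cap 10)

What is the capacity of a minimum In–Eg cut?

9

Augment In→A→R2→Eg: bottleneck 7, flow now 7.
Augment In→A→B→Eg: bottleneck 2, flow now 9.
No augmenting path remains; maximum flow = 9.
By max-flow min-cut, the minimum cut capacity equals the max flow.
In the residual graph, reachable from In: {In, A}.
Min-cut edges: A→R2 (7), A→B (2); capacity 7 + 2 = 9.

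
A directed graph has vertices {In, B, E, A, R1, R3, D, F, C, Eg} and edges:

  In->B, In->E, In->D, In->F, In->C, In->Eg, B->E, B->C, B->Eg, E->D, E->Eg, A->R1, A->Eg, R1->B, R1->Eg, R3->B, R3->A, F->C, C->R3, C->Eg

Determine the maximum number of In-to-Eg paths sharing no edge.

5

Assign every edge capacity 1; by Menger, the answer equals the max flow.
Path In→Eg (+1); total 1.
Path In→B→Eg (+1); total 2.
Path In→E→Eg (+1); total 3.
Path In→C→Eg (+1); total 4.
Path In→F→C→R3→A→Eg (+1); total 5.
No residual In→Eg path; max flow = 5.
Certifying cut of size 5: {In→B, In→C, In→E, In→Eg, In→F}.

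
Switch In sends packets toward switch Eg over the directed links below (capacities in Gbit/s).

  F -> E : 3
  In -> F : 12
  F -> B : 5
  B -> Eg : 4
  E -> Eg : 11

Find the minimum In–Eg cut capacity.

7

Augment In→F→B→Eg: bottleneck 4, flow now 4.
Augment In→F→E→Eg: bottleneck 3, flow now 7.
No augmenting path remains; maximum flow = 7.
By max-flow min-cut, the minimum cut capacity equals the max flow.
In the residual graph, reachable from In: {In, F, B}.
Min-cut edges: F→E (3), B→Eg (4); capacity 3 + 4 = 7.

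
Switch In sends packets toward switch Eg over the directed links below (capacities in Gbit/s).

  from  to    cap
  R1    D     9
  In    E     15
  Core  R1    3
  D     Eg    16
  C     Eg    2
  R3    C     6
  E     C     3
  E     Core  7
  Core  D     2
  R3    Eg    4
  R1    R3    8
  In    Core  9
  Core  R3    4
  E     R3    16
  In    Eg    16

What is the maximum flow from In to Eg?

27

Augment In→Eg: bottleneck 16, flow now 16.
Augment In→E→R3→Eg: bottleneck 4, flow now 20.
Augment In→E→C→Eg: bottleneck 2, flow now 22.
Augment In→Core→D→Eg: bottleneck 2, flow now 24.
Augment In→Core→R1→D→Eg: bottleneck 3, flow now 27.
No augmenting path remains; maximum flow = 27.
In the residual graph, reachable from In: {In, E, Core, R3, C}.
Min-cut edges: In→Eg (16), Core→R1 (3), Core→D (2), R3→Eg (4), C→Eg (2); capacity 16 + 3 + 2 + 4 + 2 = 27.
This cut is saturated, so no flow can exceed 27.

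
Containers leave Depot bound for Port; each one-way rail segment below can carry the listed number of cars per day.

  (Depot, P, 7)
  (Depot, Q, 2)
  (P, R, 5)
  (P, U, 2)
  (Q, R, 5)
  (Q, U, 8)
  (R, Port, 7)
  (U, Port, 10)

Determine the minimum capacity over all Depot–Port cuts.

Augment Depot→P→R→Port: bottleneck 5, flow now 5.
Augment Depot→P→U→Port: bottleneck 2, flow now 7.
Augment Depot→Q→R→Port: bottleneck 2, flow now 9.
No augmenting path remains; maximum flow = 9.
By max-flow min-cut, the minimum cut capacity equals the max flow.
In the residual graph, reachable from Depot: {Depot}.
Min-cut edges: Depot→P (7), Depot→Q (2); capacity 7 + 2 = 9.

9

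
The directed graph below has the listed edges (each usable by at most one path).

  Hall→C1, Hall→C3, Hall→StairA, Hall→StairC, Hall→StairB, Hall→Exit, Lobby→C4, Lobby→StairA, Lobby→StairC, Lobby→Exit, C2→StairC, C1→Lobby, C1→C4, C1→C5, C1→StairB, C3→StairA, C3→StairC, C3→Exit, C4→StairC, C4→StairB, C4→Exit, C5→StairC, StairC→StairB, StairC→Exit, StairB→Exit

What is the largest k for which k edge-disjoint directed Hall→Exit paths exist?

5

Assign every edge capacity 1; by Menger, the answer equals the max flow.
Path Hall→Exit (+1); total 1.
Path Hall→C3→Exit (+1); total 2.
Path Hall→StairC→Exit (+1); total 3.
Path Hall→StairB→Exit (+1); total 4.
Path Hall→C1→Lobby→Exit (+1); total 5.
No residual Hall→Exit path; max flow = 5.
Certifying cut of size 5: {Hall→C1, Hall→C3, Hall→Exit, Hall→StairB, Hall→StairC}.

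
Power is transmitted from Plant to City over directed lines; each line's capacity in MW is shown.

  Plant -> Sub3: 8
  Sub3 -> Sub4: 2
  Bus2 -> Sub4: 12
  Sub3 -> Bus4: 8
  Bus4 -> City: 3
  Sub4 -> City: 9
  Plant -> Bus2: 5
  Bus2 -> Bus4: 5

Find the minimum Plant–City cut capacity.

Augment Plant→Sub3→Sub4→City: bottleneck 2, flow now 2.
Augment Plant→Sub3→Bus4→City: bottleneck 3, flow now 5.
Augment Plant→Bus2→Sub4→City: bottleneck 5, flow now 10.
No augmenting path remains; maximum flow = 10.
By max-flow min-cut, the minimum cut capacity equals the max flow.
In the residual graph, reachable from Plant: {Plant, Sub3, Bus4}.
Min-cut edges: Plant→Bus2 (5), Sub3→Sub4 (2), Bus4→City (3); capacity 5 + 2 + 3 = 10.

10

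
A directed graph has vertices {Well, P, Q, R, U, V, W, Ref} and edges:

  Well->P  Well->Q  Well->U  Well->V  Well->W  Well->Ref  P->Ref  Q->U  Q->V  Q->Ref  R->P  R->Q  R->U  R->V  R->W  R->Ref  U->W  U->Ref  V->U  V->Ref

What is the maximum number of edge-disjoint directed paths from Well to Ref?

Assign every edge capacity 1; by Menger, the answer equals the max flow.
Path Well→Ref (+1); total 1.
Path Well→P→Ref (+1); total 2.
Path Well→Q→Ref (+1); total 3.
Path Well→U→Ref (+1); total 4.
Path Well→V→Ref (+1); total 5.
No residual Well→Ref path; max flow = 5.
Certifying cut of size 5: {Well→P, Well→Q, Well→Ref, Well→U, Well→V}.

5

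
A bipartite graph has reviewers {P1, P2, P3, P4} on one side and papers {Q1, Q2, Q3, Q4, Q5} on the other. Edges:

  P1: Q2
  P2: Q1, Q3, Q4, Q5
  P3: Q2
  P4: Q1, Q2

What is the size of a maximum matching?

3

Unit-capacity flow: source→left, listed edges, right→sink; max matching = max flow.
Augmenting path P1→Q2 (+1); matched 1.
Augmenting path P2→Q1 (+1); matched 2.
Augmenting path P4→Q1→P2→Q3 (+1); matched 3.
No augmenting path remains; maximum matching = 3.
König certificate: {P2, P4, Q2} is a vertex cover of size 3 (every listed pair touches it), so no matching can be larger.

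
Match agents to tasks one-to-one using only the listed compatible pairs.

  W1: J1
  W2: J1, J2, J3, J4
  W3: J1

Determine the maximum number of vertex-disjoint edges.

2

Unit-capacity flow: source→left, listed edges, right→sink; max matching = max flow.
Augmenting path W1→J1 (+1); matched 1.
Augmenting path W2→J2 (+1); matched 2.
No augmenting path remains; maximum matching = 2.
König certificate: {W2, J1} is a vertex cover of size 2 (every listed pair touches it), so no matching can be larger.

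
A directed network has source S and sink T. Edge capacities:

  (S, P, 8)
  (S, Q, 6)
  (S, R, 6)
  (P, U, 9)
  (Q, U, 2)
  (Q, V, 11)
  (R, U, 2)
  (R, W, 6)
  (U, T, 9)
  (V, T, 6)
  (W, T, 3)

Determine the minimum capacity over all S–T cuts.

Augment S→P→U→T: bottleneck 8, flow now 8.
Augment S→Q→U→T: bottleneck 1, flow now 9.
Augment S→Q→V→T: bottleneck 5, flow now 14.
Augment S→R→W→T: bottleneck 3, flow now 17.
Augment S→R→U→Q→V→T: bottleneck 1, flow now 18. (uses reverse residual edge)
No augmenting path remains; maximum flow = 18.
By max-flow min-cut, the minimum cut capacity equals the max flow.
In the residual graph, reachable from S: {S, P, R, U, W}.
Min-cut edges: S→Q (6), U→T (9), W→T (3); capacity 6 + 9 + 3 = 18.

18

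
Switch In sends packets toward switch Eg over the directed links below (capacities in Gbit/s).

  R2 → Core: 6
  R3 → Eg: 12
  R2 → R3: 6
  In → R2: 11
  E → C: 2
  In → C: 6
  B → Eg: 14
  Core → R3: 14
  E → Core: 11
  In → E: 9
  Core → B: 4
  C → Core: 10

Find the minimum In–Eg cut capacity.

16

Augment In→R2→R3→Eg: bottleneck 6, flow now 6.
Augment In→R2→Core→R3→Eg: bottleneck 5, flow now 11.
Augment In→E→Core→R3→Eg: bottleneck 1, flow now 12.
Augment In→E→Core→B→Eg: bottleneck 4, flow now 16.
No augmenting path remains; maximum flow = 16.
By max-flow min-cut, the minimum cut capacity equals the max flow.
In the residual graph, reachable from In: {In, R2, E, C, Core, R3}.
Min-cut edges: Core→B (4), R3→Eg (12); capacity 4 + 12 = 16.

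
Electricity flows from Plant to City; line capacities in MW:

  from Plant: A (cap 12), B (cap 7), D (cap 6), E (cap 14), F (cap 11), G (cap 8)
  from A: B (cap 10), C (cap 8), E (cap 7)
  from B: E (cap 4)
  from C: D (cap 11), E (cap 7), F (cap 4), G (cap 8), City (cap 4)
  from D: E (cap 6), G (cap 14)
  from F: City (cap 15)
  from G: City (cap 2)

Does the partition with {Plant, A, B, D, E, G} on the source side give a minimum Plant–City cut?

Given cut capacity: 11 + 8 + 2 = 21.
Augment Plant→F→City: bottleneck 11, flow now 11.
Augment Plant→G→City: bottleneck 2, flow now 13.
Augment Plant→A→C→City: bottleneck 4, flow now 17.
Augment Plant→A→C→F→City: bottleneck 4, flow now 21.
No augmenting path remains; maximum flow = 21.
Cut capacity 21 equals the max flow, so it is a minimum cut.

Yes — it is a minimum cut (capacity 21).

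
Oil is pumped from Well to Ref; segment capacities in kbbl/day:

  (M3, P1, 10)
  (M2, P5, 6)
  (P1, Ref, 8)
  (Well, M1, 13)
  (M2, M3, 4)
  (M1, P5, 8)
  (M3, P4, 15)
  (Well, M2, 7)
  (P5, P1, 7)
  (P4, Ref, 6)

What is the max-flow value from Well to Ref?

11

Augment Well→M2→P5→P1→Ref: bottleneck 6, flow now 6.
Augment Well→M2→M3→P1→Ref: bottleneck 1, flow now 7.
Augment Well→M1→P5→P1→Ref: bottleneck 1, flow now 8.
Augment Well→M1→P5→M2→M3→P4→Ref: bottleneck 3, flow now 11. (uses reverse residual edge)
No augmenting path remains; maximum flow = 11.
In the residual graph, reachable from Well: {Well, M2, M1, P5}.
Min-cut edges: M2→M3 (4), P5→P1 (7); capacity 4 + 7 = 11.
This cut is saturated, so no flow can exceed 11.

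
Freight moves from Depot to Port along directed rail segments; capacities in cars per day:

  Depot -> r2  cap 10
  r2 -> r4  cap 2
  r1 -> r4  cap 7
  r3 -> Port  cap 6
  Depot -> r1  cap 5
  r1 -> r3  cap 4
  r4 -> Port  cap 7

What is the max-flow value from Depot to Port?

Augment Depot→r1→r3→Port: bottleneck 4, flow now 4.
Augment Depot→r1→r4→Port: bottleneck 1, flow now 5.
Augment Depot→r2→r4→Port: bottleneck 2, flow now 7.
No augmenting path remains; maximum flow = 7.
In the residual graph, reachable from Depot: {Depot, r2}.
Min-cut edges: Depot→r1 (5), r2→r4 (2); capacity 5 + 2 = 7.
This cut is saturated, so no flow can exceed 7.

7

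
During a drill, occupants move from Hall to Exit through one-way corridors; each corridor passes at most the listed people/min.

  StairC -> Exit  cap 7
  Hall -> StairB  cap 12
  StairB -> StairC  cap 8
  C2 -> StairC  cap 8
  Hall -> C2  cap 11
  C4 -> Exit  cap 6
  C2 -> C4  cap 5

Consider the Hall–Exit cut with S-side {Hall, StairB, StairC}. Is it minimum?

Given cut capacity: 11 + 7 = 18.
Augment Hall→StairB→StairC→Exit: bottleneck 7, flow now 7.
Augment Hall→C2→C4→Exit: bottleneck 5, flow now 12.
No augmenting path remains; maximum flow = 12.
In the residual graph, reachable from Hall: {Hall, StairB, C2, StairC}.
Min-cut edges: C2→C4 (5), StairC→Exit (7); capacity 5 + 7 = 12.
Cut capacity 18 exceeds the max flow 12, so it is not minimum.

No — its capacity is 18, but the minimum cut has capacity 12.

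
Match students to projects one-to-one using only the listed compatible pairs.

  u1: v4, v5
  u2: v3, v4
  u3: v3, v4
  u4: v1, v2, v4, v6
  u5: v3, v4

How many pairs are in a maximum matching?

Unit-capacity flow: source→left, listed edges, right→sink; max matching = max flow.
Augmenting path u1→v4 (+1); matched 1.
Augmenting path u2→v3 (+1); matched 2.
Augmenting path u4→v1 (+1); matched 3.
Augmenting path u3→v4→u1→v5 (+1); matched 4.
No augmenting path remains; maximum matching = 4.
König certificate: {u1, u4, v3, v4} is a vertex cover of size 4 (every listed pair touches it), so no matching can be larger.

4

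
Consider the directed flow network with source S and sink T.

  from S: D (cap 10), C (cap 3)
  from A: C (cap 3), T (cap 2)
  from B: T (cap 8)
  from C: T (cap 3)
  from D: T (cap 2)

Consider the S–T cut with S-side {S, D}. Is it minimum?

Yes — it is a minimum cut (capacity 5).

Given cut capacity: 3 + 2 = 5.
Augment S→C→T: bottleneck 3, flow now 3.
Augment S→D→T: bottleneck 2, flow now 5.
No augmenting path remains; maximum flow = 5.
Cut capacity 5 equals the max flow, so it is a minimum cut.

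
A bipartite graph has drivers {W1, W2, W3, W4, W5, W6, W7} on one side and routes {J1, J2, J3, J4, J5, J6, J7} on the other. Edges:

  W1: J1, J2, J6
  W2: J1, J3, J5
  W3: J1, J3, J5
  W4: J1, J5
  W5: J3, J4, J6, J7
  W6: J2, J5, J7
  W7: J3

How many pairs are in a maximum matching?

Unit-capacity flow: source→left, listed edges, right→sink; max matching = max flow.
Augmenting path W1→J1 (+1); matched 1.
Augmenting path W2→J3 (+1); matched 2.
Augmenting path W3→J5 (+1); matched 3.
Augmenting path W5→J4 (+1); matched 4.
Augmenting path W6→J2 (+1); matched 5.
Augmenting path W4→J1→W1→J6 (+1); matched 6.
No augmenting path remains; maximum matching = 6.
König certificate: {W1, W5, W6, J1, J3, J5} is a vertex cover of size 6 (every listed pair touches it), so no matching can be larger.

6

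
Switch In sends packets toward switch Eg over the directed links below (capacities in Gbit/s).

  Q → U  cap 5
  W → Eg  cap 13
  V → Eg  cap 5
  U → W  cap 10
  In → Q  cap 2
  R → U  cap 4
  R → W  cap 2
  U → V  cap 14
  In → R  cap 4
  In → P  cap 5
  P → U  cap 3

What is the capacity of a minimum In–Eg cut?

9

Augment In→R→W→Eg: bottleneck 2, flow now 2.
Augment In→P→U→V→Eg: bottleneck 3, flow now 5.
Augment In→Q→U→V→Eg: bottleneck 2, flow now 7.
Augment In→R→U→W→Eg: bottleneck 2, flow now 9.
No augmenting path remains; maximum flow = 9.
By max-flow min-cut, the minimum cut capacity equals the max flow.
In the residual graph, reachable from In: {In, P}.
Min-cut edges: In→Q (2), In→R (4), P→U (3); capacity 2 + 4 + 3 = 9.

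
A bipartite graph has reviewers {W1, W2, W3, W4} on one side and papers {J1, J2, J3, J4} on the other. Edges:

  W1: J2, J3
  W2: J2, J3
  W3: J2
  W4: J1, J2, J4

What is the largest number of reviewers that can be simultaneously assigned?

3

Unit-capacity flow: source→left, listed edges, right→sink; max matching = max flow.
Augmenting path W1→J2 (+1); matched 1.
Augmenting path W2→J3 (+1); matched 2.
Augmenting path W4→J1 (+1); matched 3.
No augmenting path remains; maximum matching = 3.
König certificate: {W4, J2, J3} is a vertex cover of size 3 (every listed pair touches it), so no matching can be larger.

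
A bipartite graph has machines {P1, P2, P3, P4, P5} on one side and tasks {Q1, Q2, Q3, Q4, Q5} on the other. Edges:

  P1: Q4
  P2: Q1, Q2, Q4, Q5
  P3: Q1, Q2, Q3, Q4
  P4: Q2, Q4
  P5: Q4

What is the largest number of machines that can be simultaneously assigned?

Unit-capacity flow: source→left, listed edges, right→sink; max matching = max flow.
Augmenting path P1→Q4 (+1); matched 1.
Augmenting path P2→Q1 (+1); matched 2.
Augmenting path P3→Q2 (+1); matched 3.
Augmenting path P4→Q2→P3→Q3 (+1); matched 4.
No augmenting path remains; maximum matching = 4.
König certificate: {P2, P3, P4, Q4} is a vertex cover of size 4 (every listed pair touches it), so no matching can be larger.

4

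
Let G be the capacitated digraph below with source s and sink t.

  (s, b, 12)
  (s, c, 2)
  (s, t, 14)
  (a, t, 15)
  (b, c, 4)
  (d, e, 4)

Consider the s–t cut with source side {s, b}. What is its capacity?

20

Edges leaving {s, b}: s→c (2), s→t (14), b→c (4).
Cut capacity = 2 + 14 + 4 = 20.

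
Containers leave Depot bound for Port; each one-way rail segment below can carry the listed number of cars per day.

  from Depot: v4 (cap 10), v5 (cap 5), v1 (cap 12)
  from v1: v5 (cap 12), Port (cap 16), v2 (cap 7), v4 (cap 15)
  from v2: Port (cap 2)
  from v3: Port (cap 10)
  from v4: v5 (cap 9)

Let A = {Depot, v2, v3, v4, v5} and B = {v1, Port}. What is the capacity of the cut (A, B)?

24

Edges leaving {Depot, v2, v3, v4, v5}: Depot→v1 (12), v2→Port (2), v3→Port (10).
Cut capacity = 12 + 2 + 10 = 24.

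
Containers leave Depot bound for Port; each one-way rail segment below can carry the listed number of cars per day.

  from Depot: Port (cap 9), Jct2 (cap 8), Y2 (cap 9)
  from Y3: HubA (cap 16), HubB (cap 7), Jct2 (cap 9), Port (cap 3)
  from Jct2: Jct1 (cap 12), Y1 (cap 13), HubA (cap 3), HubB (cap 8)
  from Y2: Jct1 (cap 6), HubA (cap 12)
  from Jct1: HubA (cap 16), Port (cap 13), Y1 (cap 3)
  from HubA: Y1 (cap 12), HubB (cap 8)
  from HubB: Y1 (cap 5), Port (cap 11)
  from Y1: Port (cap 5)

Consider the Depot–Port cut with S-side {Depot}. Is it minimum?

Yes — it is a minimum cut (capacity 26).

Given cut capacity: 8 + 9 + 9 = 26.
Augment Depot→Port: bottleneck 9, flow now 9.
Augment Depot→Jct2→Jct1→Port: bottleneck 8, flow now 17.
Augment Depot→Y2→Jct1→Port: bottleneck 5, flow now 22.
Augment Depot→Y2→Jct1→Y1→Port: bottleneck 1, flow now 23.
Augment Depot→Y2→HubA→HubB→Port: bottleneck 3, flow now 26.
No augmenting path remains; maximum flow = 26.
Cut capacity 26 equals the max flow, so it is a minimum cut.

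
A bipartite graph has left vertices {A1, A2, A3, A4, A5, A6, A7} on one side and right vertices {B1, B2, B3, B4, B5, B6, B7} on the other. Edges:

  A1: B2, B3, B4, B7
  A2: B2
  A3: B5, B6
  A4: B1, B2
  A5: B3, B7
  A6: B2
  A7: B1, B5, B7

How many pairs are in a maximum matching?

Unit-capacity flow: source→left, listed edges, right→sink; max matching = max flow.
Augmenting path A1→B2 (+1); matched 1.
Augmenting path A3→B5 (+1); matched 2.
Augmenting path A4→B1 (+1); matched 3.
Augmenting path A5→B3 (+1); matched 4.
Augmenting path A7→B7 (+1); matched 5.
Augmenting path A2→B2→A1→B4 (+1); matched 6.
No augmenting path remains; maximum matching = 6.
König certificate: {A1, A3, A4, A5, A7, B2} is a vertex cover of size 6 (every listed pair touches it), so no matching can be larger.

6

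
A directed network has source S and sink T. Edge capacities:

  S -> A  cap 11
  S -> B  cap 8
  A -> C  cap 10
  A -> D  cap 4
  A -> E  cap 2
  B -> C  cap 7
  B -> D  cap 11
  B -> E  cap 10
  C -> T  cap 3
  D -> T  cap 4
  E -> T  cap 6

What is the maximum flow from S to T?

Augment S→A→C→T: bottleneck 3, flow now 3.
Augment S→A→D→T: bottleneck 4, flow now 7.
Augment S→A→E→T: bottleneck 2, flow now 9.
Augment S→B→E→T: bottleneck 4, flow now 13.
No augmenting path remains; maximum flow = 13.
In the residual graph, reachable from S: {S, A, B, C, D, E}.
Min-cut edges: C→T (3), D→T (4), E→T (6); capacity 3 + 4 + 6 = 13.
This cut is saturated, so no flow can exceed 13.

13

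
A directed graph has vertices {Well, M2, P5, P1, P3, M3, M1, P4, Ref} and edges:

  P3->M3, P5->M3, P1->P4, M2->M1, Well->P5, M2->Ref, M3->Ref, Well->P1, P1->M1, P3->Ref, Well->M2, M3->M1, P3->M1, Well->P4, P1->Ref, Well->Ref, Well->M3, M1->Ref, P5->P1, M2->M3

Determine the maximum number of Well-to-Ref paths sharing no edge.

Assign every edge capacity 1; by Menger, the answer equals the max flow.
Path Well→Ref (+1); total 1.
Path Well→M2→Ref (+1); total 2.
Path Well→P1→Ref (+1); total 3.
Path Well→M3→Ref (+1); total 4.
Path Well→P5→P1→M1→Ref (+1); total 5.
No residual Well→Ref path; max flow = 5.
Certifying cut of size 5: {Well→M2, Well→M3, Well→P1, Well→P5, Well→Ref}.

5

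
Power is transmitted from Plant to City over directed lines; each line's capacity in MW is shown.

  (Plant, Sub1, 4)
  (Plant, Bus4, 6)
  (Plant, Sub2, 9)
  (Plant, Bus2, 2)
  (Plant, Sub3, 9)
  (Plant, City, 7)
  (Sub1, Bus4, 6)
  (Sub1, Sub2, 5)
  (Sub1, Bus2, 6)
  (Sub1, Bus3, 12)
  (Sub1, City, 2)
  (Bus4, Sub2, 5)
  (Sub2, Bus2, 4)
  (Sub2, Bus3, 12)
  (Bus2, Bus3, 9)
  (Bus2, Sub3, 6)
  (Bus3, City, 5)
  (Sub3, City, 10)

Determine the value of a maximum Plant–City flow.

Augment Plant→City: bottleneck 7, flow now 7.
Augment Plant→Sub1→City: bottleneck 2, flow now 9.
Augment Plant→Sub3→City: bottleneck 9, flow now 18.
Augment Plant→Sub1→Bus3→City: bottleneck 2, flow now 20.
Augment Plant→Sub2→Bus3→City: bottleneck 3, flow now 23.
Augment Plant→Bus2→Sub3→City: bottleneck 1, flow now 24.
No augmenting path remains; maximum flow = 24.
In the residual graph, reachable from Plant: {Plant, Sub1, Bus4, Sub2, Bus2, Bus3, Sub3}.
Min-cut edges: Plant→City (7), Sub1→City (2), Bus3→City (5), Sub3→City (10); capacity 7 + 2 + 5 + 10 = 24.
This cut is saturated, so no flow can exceed 24.

24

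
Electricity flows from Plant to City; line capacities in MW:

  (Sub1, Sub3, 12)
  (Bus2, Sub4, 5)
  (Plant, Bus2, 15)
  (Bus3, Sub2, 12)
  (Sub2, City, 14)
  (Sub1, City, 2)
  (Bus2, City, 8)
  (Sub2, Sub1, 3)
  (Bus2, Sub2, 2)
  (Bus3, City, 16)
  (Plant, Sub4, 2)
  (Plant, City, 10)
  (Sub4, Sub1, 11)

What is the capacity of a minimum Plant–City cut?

22

Augment Plant→City: bottleneck 10, flow now 10.
Augment Plant→Bus2→City: bottleneck 8, flow now 18.
Augment Plant→Bus2→Sub2→City: bottleneck 2, flow now 20.
Augment Plant→Sub4→Sub1→City: bottleneck 2, flow now 22.
No augmenting path remains; maximum flow = 22.
By max-flow min-cut, the minimum cut capacity equals the max flow.
In the residual graph, reachable from Plant: {Plant, Bus2, Sub4, Sub1, Sub3}.
Min-cut edges: Plant→City (10), Bus2→Sub2 (2), Bus2→City (8), Sub1→City (2); capacity 10 + 2 + 8 + 2 = 22.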